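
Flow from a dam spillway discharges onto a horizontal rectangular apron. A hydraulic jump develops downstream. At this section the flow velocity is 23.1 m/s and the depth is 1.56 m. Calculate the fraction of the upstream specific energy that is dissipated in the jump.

Fr₁ = V₁/√(g·y₁) = 23.1/√(9.81×1.56) = 5.90.
By Bélanger, y₂/y₁ = ½[√(1 + 8Fr₁²) − 1] = ½[√279.9 − 1] = 7.87.
y₂ = 7.87 × 1.56 = 12.3 m.
E₁ = y₁ + V₁²/2g = 28.8 m. ΔE = (y₂ − y₁)³/(4y₁y₂) = 16.0 m. ΔE/E₁ = 16.0/28.8 = 0.558.

ΔE/E₁ = 0.558 (55.8%)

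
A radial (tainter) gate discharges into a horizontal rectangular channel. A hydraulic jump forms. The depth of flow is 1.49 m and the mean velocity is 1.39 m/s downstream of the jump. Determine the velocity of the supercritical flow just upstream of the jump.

Fr₂ = V₂/√(g·y₂) = 1.39/√(9.81×1.49) = 0.364.
Since the conjugate-depth ratio holds either way, y₁/y₂ = ½[√(1 + 8Fr₂²) − 1] = ½[√2.057 − 1] = 0.217.
y₁ = 0.217 × 1.49 = 0.324 m.
V₁ = q/y₁ = 2.07/0.324 = 6.40 m/s.

V₁ = 6.40 m/s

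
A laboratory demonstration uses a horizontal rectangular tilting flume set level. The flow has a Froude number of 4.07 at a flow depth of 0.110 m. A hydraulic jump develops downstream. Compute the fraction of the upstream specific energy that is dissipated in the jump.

Fr₁ = 4.07 (given).
Conjugate-depth relation: y₂/y₁ = ½[√(1 + 8Fr₁²) − 1] = ½[√133.5 − 1] = 5.28.
y₂ = 5.28 × 0.110 = 0.581 m.
E₁ = y₁(1 + Fr₁²/2) = 0.110×(1 + 4.07²/2) = 1.02 m. ΔE = (y₂ − y₁)³/(4y₁y₂) = 0.408 m. ΔE/E₁ = 0.408/1.02 = 0.399.

ΔE/E₁ = 0.399 (39.9%)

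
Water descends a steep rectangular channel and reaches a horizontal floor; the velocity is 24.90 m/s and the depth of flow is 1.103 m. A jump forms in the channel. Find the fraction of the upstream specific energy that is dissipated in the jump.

ΔE/E₁ = 0.646 (64.6%)

Fr₁ = V₁/√(g·y₁) = 24.90/√(9.81×1.103) = 7.570.
Conjugate-depth relation: y₂/y₁ = ½[√(1 + 8Fr₁²) − 1] = ½[√459.40 − 1] = 10.22.
y₂ = 10.22 × 1.103 = 11.27 m.
E₁ = y₁ + V₁²/2g = 32.70 m. ΔE = (y₂ − y₁)³/(4y₁y₂) = 21.13 m. ΔE/E₁ = 21.13/32.70 = 0.646.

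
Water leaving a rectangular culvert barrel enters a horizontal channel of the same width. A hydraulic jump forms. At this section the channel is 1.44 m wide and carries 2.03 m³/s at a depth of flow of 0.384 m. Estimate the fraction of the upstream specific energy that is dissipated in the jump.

q = Q/b = 2.03/1.44 = 1.41 m²/s; V₁ = q/y₁ = 3.67 m/s. Fr₁ = V₁/√(g·y₁) = 1.89.
Bélanger equation: y₂/y₁ = ½[√(1 + 8Fr₁²) − 1] = ½[√29.62 − 1] = 2.22.
y₂ = 2.22 × 0.384 = 0.853 m.
E₁ = y₁ + V₁²/2g = 1.07 m. ΔE = (y₂ − y₁)³/(4y₁y₂) = 0.0787 m. ΔE/E₁ = 0.0787/1.07 = 0.0735.

ΔE/E₁ = 0.0735 (7.35%)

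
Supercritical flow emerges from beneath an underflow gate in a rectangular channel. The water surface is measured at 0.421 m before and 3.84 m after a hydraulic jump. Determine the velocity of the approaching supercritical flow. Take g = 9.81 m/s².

V₁ = 13.8 m/s

For a rectangular channel the momentum equation gives q² = ½·g·y₁·y₂·(y₁ + y₂) = ½×9.81×0.421×3.84×4.26 = 33.8.
q = √33.8 = 5.81 m²/s.
V₁ = q/y₁ = 5.81/0.421 = 13.8 m/s.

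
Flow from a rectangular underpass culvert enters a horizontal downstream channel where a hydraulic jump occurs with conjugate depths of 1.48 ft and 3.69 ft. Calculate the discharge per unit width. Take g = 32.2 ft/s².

For a rectangular channel the momentum equation gives q² = ½·g·y₁·y₂·(y₁ + y₂) = ½×32.2×1.48×3.69×5.17 = 455.
q = √455 = 21.3 ft²/s.

q = 21.3 ft²/s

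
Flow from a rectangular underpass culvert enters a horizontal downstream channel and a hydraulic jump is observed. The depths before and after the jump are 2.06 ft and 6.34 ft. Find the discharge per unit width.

q = 42.0 ft²/s

For a rectangular channel the momentum equation gives q² = ½·g·y₁·y₂·(y₁ + y₂) = ½×32.2×2.06×6.34×8.40 = 1766.
q = √1766 = 42.0 ft²/s.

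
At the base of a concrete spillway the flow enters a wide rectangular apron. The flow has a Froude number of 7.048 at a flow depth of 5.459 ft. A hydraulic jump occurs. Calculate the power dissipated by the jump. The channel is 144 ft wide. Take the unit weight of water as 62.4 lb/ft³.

Fr₁ = 7.048 (given).
By Bélanger, y₂/y₁ = ½[√(1 + 8Fr₁²) − 1] = ½[√398.39 − 1] = 9.480.
y₂ = 9.480 × 5.459 = 51.75 ft.
V₁ = Fr₁·√(g·y₁) = 7.048×√(32.2×5.459) = 93.44 ft/s; q = V₁·y₁ = 510.1 ft²/s. V₂ = q/y₂ = 510.1/51.75 = 9.857 ft/s. E₁ = y₁ + V₁²/2g = 141.0 ft; E₂ = y₂ + V₂²/2g = 53.26 ft. ΔE = E₁ − E₂ = 87.79 ft.
Q = q·b = 510.1 × 144 = 73456 cfs. P = γ·Q·ΔE/550 = 62.4 × 73456 × 87.79 / 550 = 731595 hp.

P = 731595 hp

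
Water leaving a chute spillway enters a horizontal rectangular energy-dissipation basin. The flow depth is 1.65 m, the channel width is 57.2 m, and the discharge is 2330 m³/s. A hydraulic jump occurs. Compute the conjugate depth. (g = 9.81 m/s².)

q = Q/b = 2330/57.2 = 40.7 m²/s; V₁ = q/y₁ = 24.7 m/s. Fr₁ = V₁/√(g·y₁) = 6.14.
Bélanger equation: y₂/y₁ = ½[√(1 + 8Fr₁²) − 1] = ½[√302.2 − 1] = 8.19.
y₂ = 8.19 × 1.65 = 13.5 m.

y₂ = 13.5 m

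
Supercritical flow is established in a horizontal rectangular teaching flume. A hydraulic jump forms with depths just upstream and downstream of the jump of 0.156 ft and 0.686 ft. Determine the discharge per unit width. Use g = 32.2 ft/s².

For a rectangular channel the momentum equation gives q² = ½·g·y₁·y₂·(y₁ + y₂) = ½×32.2×0.156×0.686×0.842 = 1.45.
q = √1.45 = 1.20 ft²/s.

q = 1.20 ft²/s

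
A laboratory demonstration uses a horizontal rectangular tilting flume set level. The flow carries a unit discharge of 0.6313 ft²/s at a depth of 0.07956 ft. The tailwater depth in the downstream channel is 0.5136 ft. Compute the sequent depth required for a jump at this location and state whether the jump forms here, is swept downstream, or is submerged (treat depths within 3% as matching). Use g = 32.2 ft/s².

V₁ = q/y₁ = 0.6313/0.07956 = 7.935 ft/s. Fr₁ = V₁/√(g·y₁) = 7.935/√(32.2×0.07956) = 4.958.
From the momentum equation for a rectangular channel, y₂/y₁ = ½[√(1 + 8Fr₁²) − 1] = ½[√197.62 − 1] = 6.529.
y₂ = 6.529 × 0.07956 = 0.5194 ft.
Tailwater y_tw = 0.5136 ft: y_tw ≈ y₂, so the jump forms here.

y₂ = 0.5194 ft; the jump forms here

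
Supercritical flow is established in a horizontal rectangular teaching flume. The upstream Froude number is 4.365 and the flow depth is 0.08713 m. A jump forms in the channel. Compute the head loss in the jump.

Fr₁ = 4.365 (given).
By Bélanger, y₂/y₁ = ½[√(1 + 8Fr₁²) − 1] = ½[√153.43 − 1] = 5.693.
y₂ = 5.693 × 0.08713 = 0.4961 m.
Head loss: ΔE = (y₂ − y₁)³/(4y₁y₂) = (0.4961 − 0.08713)³/(4×0.08713×0.4961) = 0.06838/0.1729 = 0.3955 m.

ΔE = 0.3955 m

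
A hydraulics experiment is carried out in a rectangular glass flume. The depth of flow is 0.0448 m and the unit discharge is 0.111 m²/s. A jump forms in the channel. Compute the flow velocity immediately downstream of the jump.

V₁ = q/y₁ = 0.111/0.0448 = 2.48 m/s. Fr₁ = V₁/√(g·y₁) = 2.48/√(9.81×0.0448) = 3.74.
From the momentum equation for a rectangular channel, y₂/y₁ = ½[√(1 + 8Fr₁²) − 1] = ½[√112.7 − 1] = 4.81.
y₂ = 4.81 × 0.0448 = 0.215 m.
V₂ = q/y₂ = 0.111/0.215 = 0.515 m/s.

V₂ = 0.515 m/s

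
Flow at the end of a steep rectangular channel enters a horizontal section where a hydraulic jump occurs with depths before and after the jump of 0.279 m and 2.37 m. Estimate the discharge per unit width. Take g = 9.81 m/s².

q = 2.93 m²/s

For a rectangular channel the momentum equation gives q² = ½·g·y₁·y₂·(y₁ + y₂) = ½×9.81×0.279×2.37×2.65 = 8.59.
q = √8.59 = 2.93 m²/s.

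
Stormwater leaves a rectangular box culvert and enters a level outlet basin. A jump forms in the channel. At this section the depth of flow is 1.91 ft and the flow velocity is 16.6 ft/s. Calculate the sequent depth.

y₂ = 4.84 ft

Fr₁ = V₁/√(g·y₁) = 16.6/√(32.2×1.91) = 2.12.
Sequent-depth ratio: y₂/y₁ = ½[√(1 + 8Fr₁²) − 1] = ½[√36.84 − 1] = 2.53.
y₂ = 2.53 × 1.91 = 4.84 ft.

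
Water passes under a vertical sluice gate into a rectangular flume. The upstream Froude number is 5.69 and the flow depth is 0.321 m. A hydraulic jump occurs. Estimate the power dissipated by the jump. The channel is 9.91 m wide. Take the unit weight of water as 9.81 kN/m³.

Fr₁ = 5.69 (given).
Sequent-depth ratio: y₂/y₁ = ½[√(1 + 8Fr₁²) − 1] = ½[√260.0 − 1] = 7.56.
y₂ = 7.56 × 0.321 = 2.43 m.
V₁ = Fr₁·√(g·y₁) = 5.69×√(9.81×0.321) = 10.1 m/s; q = V₁·y₁ = 3.24 m²/s. V₂ = q/y₂ = 3.24/2.43 = 1.34 m/s. E₁ = y₁ + V₁²/2g = 5.52 m; E₂ = y₂ + V₂²/2g = 2.52 m. ΔE = E₁ − E₂ = 3.00 m.
Q = q·b = 3.24 × 9.91 = 32.1 m³/s. P = γ·Q·ΔE = 9.81 × 32.1 × 3.00 = 945 kW.

P = 945 kW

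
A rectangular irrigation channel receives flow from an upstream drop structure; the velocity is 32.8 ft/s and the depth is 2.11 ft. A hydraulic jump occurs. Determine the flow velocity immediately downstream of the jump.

V₂ = 6.37 ft/s

Fr₁ = V₁/√(g·y₁) = 32.8/√(32.2×2.11) = 3.98.
Conjugate-depth relation: y₂/y₁ = ½[√(1 + 8Fr₁²) − 1] = ½[√127.7 − 1] = 5.15.
y₂ = 5.15 × 2.11 = 10.9 ft.
q = V₁·y₁ = 32.8 × 2.11 = 69.2 ft²/s.
V₂ = q/y₂ = 69.2/10.9 = 6.37 ft/s.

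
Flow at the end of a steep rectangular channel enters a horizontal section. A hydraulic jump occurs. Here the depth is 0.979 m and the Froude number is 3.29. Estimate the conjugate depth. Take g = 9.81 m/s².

y₂ = 4.09 m

Fr₁ = 3.29 (given).
Bélanger equation: y₂/y₁ = ½[√(1 + 8Fr₁²) − 1] = ½[√87.59 − 1] = 4.18.
y₂ = 4.18 × 0.979 = 4.09 m.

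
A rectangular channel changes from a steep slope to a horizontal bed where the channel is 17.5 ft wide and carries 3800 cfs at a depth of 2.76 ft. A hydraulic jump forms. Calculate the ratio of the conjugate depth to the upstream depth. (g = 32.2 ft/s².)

q = Q/b = 3800/17.5 = 217 ft²/s; V₁ = q/y₁ = 78.7 ft/s. Fr₁ = V₁/√(g·y₁) = 8.35.
Conjugate-depth relation: y₂/y₁ = ½[√(1 + 8Fr₁²) − 1] = ½[√558.2 − 1] = 11.3.

y₂/y₁ = 11.3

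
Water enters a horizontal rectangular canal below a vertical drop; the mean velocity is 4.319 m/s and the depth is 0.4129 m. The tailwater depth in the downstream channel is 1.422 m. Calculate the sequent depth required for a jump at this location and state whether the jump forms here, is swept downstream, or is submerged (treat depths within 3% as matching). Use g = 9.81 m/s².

Fr₁ = V₁/√(g·y₁) = 4.319/√(9.81×0.4129) = 2.146.
By Bélanger, y₂/y₁ = ½[√(1 + 8Fr₁²) − 1] = ½[√37.842 − 1] = 2.576.
y₂ = 2.576 × 0.4129 = 1.064 m.
Tailwater y_tw = 1.422 m: y_tw > y₂, so the jump is submerged.

y₂ = 1.064 m; the jump is submerged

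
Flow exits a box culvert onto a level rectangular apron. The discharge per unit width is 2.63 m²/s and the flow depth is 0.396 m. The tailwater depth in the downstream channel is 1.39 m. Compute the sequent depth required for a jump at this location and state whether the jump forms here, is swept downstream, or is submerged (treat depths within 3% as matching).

V₁ = q/y₁ = 2.63/0.396 = 6.64 m/s. Fr₁ = V₁/√(g·y₁) = 6.64/√(9.81×0.396) = 3.37.
From the momentum equation for a rectangular channel, y₂/y₁ = ½[√(1 + 8Fr₁²) − 1] = ½[√91.83 − 1] = 4.29.
y₂ = 4.29 × 0.396 = 1.70 m.
Tailwater y_tw = 1.39 m: y_tw < y₂, so the jump is swept downstream.

y₂ = 1.70 m; the jump is swept downstream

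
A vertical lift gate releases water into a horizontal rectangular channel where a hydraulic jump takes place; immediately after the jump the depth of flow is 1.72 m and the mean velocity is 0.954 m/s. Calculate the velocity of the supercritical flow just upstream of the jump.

Fr₂ = V₂/√(g·y₂) = 0.954/√(9.81×1.72) = 0.232.
From the momentum equation (using Fr₂), y₁/y₂ = ½[√(1 + 8Fr₂²) − 1] = ½[√1.432 − 1] = 0.0982.
y₁ = 0.0982 × 1.72 = 0.169 m.
V₁ = q/y₁ = 1.64/0.169 = 9.71 m/s.

V₁ = 9.71 m/s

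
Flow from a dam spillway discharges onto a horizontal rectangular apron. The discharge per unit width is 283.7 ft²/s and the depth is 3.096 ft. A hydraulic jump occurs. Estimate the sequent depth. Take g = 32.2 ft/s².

V₁ = q/y₁ = 283.7/3.096 = 91.63 ft/s. Fr₁ = V₁/√(g·y₁) = 91.63/√(32.2×3.096) = 9.178.
Bélanger equation: y₂/y₁ = ½[√(1 + 8Fr₁²) − 1] = ½[√674.83 − 1] = 12.49.
y₂ = 12.49 × 3.096 = 38.67 ft.

y₂ = 38.67 ft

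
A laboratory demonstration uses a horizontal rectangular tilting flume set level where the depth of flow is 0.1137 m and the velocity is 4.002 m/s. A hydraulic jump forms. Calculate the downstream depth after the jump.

y₂ = 0.5551 m

Fr₁ = V₁/√(g·y₁) = 4.002/√(9.81×0.1137) = 3.789.
From the momentum equation for a rectangular channel, y₂/y₁ = ½[√(1 + 8Fr₁²) − 1] = ½[√115.87 − 1] = 4.882.
y₂ = 4.882 × 0.1137 = 0.5551 m.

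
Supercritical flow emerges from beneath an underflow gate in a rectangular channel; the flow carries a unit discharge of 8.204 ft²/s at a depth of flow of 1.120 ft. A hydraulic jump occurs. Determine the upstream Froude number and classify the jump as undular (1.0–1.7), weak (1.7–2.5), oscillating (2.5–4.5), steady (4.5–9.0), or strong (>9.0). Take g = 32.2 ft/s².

V₁ = q/y₁ = 8.204/1.120 = 7.325 ft/s. Fr₁ = V₁/√(g·y₁) = 7.325/√(32.2×1.120) = 1.220.
Fr₁ = 1.220 lies in the undular range.

Fr₁ = 1.220; undular jump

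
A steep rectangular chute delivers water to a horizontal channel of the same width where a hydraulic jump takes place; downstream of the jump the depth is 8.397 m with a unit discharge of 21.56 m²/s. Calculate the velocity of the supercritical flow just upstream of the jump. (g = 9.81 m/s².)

V₂ = q/y₂ = 21.56/8.397 = 2.568 m/s; Fr₂ = V₂/√(g·y₂) = 0.2829.
From the momentum equation (using Fr₂), y₁/y₂ = ½[√(1 + 8Fr₂²) − 1] = ½[√1.6402 − 1] = 0.1404.
y₁ = 0.1404 × 8.397 = 1.179 m.
V₁ = q/y₁ = 21.56/1.179 = 18.29 m/s.

V₁ = 18.29 m/s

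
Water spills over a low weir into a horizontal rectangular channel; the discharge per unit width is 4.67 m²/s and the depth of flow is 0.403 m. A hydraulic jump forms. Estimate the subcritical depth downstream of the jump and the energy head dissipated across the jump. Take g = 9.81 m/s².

V₁ = q/y₁ = 4.67/0.403 = 11.6 m/s. Fr₁ = V₁/√(g·y₁) = 11.6/√(9.81×0.403) = 5.83.
Sequent-depth ratio: y₂/y₁ = ½[√(1 + 8Fr₁²) − 1] = ½[√272.7 − 1] = 7.76.
y₂ = 7.76 × 0.403 = 3.13 m.
V₂ = q/y₂ = 4.67/3.13 = 1.49 m/s. E₁ = y₁ + V₁²/2g = 7.25 m; E₂ = y₂ + V₂²/2g = 3.24 m. ΔE = E₁ − E₂ = 4.01 m.

y₂ = 3.13 m; ΔE = 4.01 m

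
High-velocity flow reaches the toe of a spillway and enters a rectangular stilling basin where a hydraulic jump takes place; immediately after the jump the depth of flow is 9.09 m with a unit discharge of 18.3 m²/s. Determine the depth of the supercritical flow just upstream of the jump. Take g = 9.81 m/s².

y₁ = 0.762 m

V₂ = q/y₂ = 18.3/9.09 = 2.01 m/s; Fr₂ = V₂/√(g·y₂) = 0.213.
Since the conjugate-depth ratio holds either way, y₁/y₂ = ½[√(1 + 8Fr₂²) − 1] = ½[√1.364 − 1] = 0.0839.
y₁ = 0.0839 × 9.09 = 0.762 m.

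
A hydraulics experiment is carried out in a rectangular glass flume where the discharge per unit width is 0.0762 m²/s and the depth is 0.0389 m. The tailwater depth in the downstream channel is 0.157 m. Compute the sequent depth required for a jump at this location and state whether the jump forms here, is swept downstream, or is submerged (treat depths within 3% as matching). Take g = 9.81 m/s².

V₁ = q/y₁ = 0.0762/0.0389 = 1.96 m/s. Fr₁ = V₁/√(g·y₁) = 1.96/√(9.81×0.0389) = 3.17.
Sequent-depth ratio: y₂/y₁ = ½[√(1 + 8Fr₁²) − 1] = ½[√81.44 − 1] = 4.01.
y₂ = 4.01 × 0.0389 = 0.156 m.
Tailwater y_tw = 0.157 m: y_tw ≈ y₂, so the jump forms here.

y₂ = 0.156 m; the jump forms here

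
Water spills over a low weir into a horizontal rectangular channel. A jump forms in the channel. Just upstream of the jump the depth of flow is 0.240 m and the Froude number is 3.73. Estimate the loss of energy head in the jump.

Fr₁ = 3.73 (given).
Bélanger equation: y₂/y₁ = ½[√(1 + 8Fr₁²) − 1] = ½[√112.3 − 1] = 4.80.
y₂ = 4.80 × 0.240 = 1.15 m.
V₁ = Fr₁·√(g·y₁) = 3.73×√(9.81×0.240) = 5.72 m/s; q = V₁·y₁ = 1.37 m²/s. V₂ = q/y₂ = 1.37/1.15 = 1.19 m/s. E₁ = y₁ + V₁²/2g = 1.91 m; E₂ = y₂ + V₂²/2g = 1.22 m. ΔE = E₁ − E₂ = 0.685 m.

ΔE = 0.685 m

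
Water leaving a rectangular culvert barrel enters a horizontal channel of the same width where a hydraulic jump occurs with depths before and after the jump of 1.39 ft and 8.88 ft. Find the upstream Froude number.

For a rectangular channel the momentum equation gives q² = ½·g·y₁·y₂·(y₁ + y₂) = ½×32.2×1.39×8.88×10.3 = 2041.
q = √2041 = 45.2 ft²/s.
V₁ = q/y₁ = 32.5 ft/s; Fr₁ = V₁/√(g·y₁) = 4.86.

Fr₁ = 4.86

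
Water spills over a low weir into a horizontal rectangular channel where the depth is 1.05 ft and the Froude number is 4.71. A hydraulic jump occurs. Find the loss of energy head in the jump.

Fr₁ = 4.71 (given).
Sequent-depth ratio: y₂/y₁ = ½[√(1 + 8Fr₁²) − 1] = ½[√178.5 − 1] = 6.18.
y₂ = 6.18 × 1.05 = 6.49 ft.
V₁ = Fr₁·√(g·y₁) = 4.71×√(32.2×1.05) = 27.4 ft/s; q = V₁·y₁ = 28.8 ft²/s. V₂ = q/y₂ = 28.8/6.49 = 4.43 ft/s. E₁ = y₁ + V₁²/2g = 12.7 ft; E₂ = y₂ + V₂²/2g = 6.79 ft. ΔE = E₁ − E₂ = 5.90 ft.

ΔE = 5.90 ft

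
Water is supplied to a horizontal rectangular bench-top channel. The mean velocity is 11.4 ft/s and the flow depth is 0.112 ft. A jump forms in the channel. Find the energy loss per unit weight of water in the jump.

ΔE = 1.20 ft

Fr₁ = V₁/√(g·y₁) = 11.4/√(32.2×0.112) = 6.00.
Sequent-depth ratio: y₂/y₁ = ½[√(1 + 8Fr₁²) − 1] = ½[√289.3 − 1] = 8.00.
y₂ = 8.00 × 0.112 = 0.896 ft.
Head loss: ΔE = (y₂ − y₁)³/(4y₁y₂) = (0.896 − 0.112)³/(4×0.112×0.896) = 0.483/0.402 = 1.20 ft.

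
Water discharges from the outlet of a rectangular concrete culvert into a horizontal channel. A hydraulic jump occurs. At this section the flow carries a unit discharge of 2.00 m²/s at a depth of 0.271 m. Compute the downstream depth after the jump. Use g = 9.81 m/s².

V₁ = q/y₁ = 2.00/0.271 = 7.38 m/s. Fr₁ = V₁/√(g·y₁) = 7.38/√(9.81×0.271) = 4.53.
Conjugate-depth relation: y₂/y₁ = ½[√(1 + 8Fr₁²) − 1] = ½[√164.9 − 1] = 5.92.
y₂ = 5.92 × 0.271 = 1.60 m.

y₂ = 1.60 m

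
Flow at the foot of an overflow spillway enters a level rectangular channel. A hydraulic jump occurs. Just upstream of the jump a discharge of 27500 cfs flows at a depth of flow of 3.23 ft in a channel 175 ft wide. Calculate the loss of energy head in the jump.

q = Q/b = 27500/175 = 157 ft²/s; V₁ = q/y₁ = 48.7 ft/s. Fr₁ = V₁/√(g·y₁) = 4.77.
From the momentum equation for a rectangular channel, y₂/y₁ = ½[√(1 + 8Fr₁²) − 1] = ½[√183.1 − 1] = 6.26.
y₂ = 6.26 × 3.23 = 20.2 ft.
Head loss: ΔE = (y₂ − y₁)³/(4y₁y₂) = (20.2 − 3.23)³/(4×3.23×20.2) = 4918/261 = 18.8 ft.

ΔE = 18.8 ft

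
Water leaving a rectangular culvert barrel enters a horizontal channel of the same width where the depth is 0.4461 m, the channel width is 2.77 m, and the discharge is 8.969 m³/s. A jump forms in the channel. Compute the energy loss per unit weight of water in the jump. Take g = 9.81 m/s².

q = Q/b = 8.969/2.77 = 3.238 m²/s; V₁ = q/y₁ = 7.258 m/s. Fr₁ = V₁/√(g·y₁) = 3.470.
Conjugate-depth relation: y₂/y₁ = ½[√(1 + 8Fr₁²) − 1] = ½[√97.306 − 1] = 4.432.
y₂ = 4.432 × 0.4461 = 1.977 m.
V₂ = q/y₂ = 3.238/1.977 = 1.638 m/s. E₁ = y₁ + V₁²/2g = 3.131 m; E₂ = y₂ + V₂²/2g = 2.114 m. ΔE = E₁ − E₂ = 1.017 m.

ΔE = 1.017 m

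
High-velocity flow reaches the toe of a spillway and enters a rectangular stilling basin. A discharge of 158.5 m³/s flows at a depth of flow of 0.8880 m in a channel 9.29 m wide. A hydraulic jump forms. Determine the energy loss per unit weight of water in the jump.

q = Q/b = 158.5/9.29 = 17.06 m²/s; V₁ = q/y₁ = 19.21 m/s. Fr₁ = V₁/√(g·y₁) = 6.510.
Sequent-depth ratio: y₂/y₁ = ½[√(1 + 8Fr₁²) − 1] = ½[√340.01 − 1] = 8.720.
y₂ = 8.720 × 0.8880 = 7.743 m.
V₂ = q/y₂ = 17.06/7.743 = 2.203 m/s. E₁ = y₁ + V₁²/2g = 19.70 m; E₂ = y₂ + V₂²/2g = 7.991 m. ΔE = E₁ − E₂ = 11.71 m.

ΔE = 11.71 m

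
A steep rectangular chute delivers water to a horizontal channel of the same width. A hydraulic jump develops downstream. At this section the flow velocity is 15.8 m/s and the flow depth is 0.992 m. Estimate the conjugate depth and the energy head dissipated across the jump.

Fr₁ = V₁/√(g·y₁) = 15.8/√(9.81×0.992) = 5.06.
From the momentum equation for a rectangular channel, y₂/y₁ = ½[√(1 + 8Fr₁²) − 1] = ½[√206.2 − 1] = 6.68.
y₂ = 6.68 × 0.992 = 6.63 m.
Head loss: ΔE = (y₂ − y₁)³/(4y₁y₂) = (6.63 − 0.992)³/(4×0.992×6.63) = 179/26.3 = 6.80 m.

y₂ = 6.63 m; ΔE = 6.80 m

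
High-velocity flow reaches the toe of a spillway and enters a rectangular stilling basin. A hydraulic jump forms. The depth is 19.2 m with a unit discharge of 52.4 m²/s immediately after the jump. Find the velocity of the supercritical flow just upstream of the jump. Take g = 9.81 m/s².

V₁ = 37.0 m/s

V₂ = q/y₂ = 52.4/19.2 = 2.73 m/s; Fr₂ = V₂/√(g·y₂) = 0.199.
Applying the sequent-depth relation in reverse, y₁/y₂ = ½[√(1 + 8Fr₂²) − 1] = ½[√1.316 − 1] = 0.0737.
y₁ = 0.0737 × 19.2 = 1.41 m.
V₁ = q/y₁ = 52.4/1.41 = 37.0 m/s.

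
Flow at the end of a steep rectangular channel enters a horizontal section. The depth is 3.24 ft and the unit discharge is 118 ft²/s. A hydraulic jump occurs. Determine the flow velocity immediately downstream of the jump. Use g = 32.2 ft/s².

V₂ = 7.97 ft/s

V₁ = q/y₁ = 118/3.24 = 36.4 ft/s. Fr₁ = V₁/√(g·y₁) = 36.4/√(32.2×3.24) = 3.57.
By Bélanger, y₂/y₁ = ½[√(1 + 8Fr₁²) − 1] = ½[√102.7 − 1] = 4.57.
y₂ = 4.57 × 3.24 = 14.8 ft.
V₂ = q/y₂ = 118/14.8 = 7.97 ft/s.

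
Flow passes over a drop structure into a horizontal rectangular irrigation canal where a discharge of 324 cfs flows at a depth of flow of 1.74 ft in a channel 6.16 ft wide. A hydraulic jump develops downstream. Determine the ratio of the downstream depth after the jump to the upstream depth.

q = Q/b = 324/6.16 = 52.6 ft²/s; V₁ = q/y₁ = 30.2 ft/s. Fr₁ = V₁/√(g·y₁) = 4.04.
Sequent-depth ratio: y₂/y₁ = ½[√(1 + 8Fr₁²) − 1] = ½[√131.5 − 1] = 5.23.

y₂/y₁ = 5.23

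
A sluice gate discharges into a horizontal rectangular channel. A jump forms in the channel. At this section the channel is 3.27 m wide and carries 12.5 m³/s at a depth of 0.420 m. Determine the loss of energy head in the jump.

ΔE = 2.06 m

q = Q/b = 12.5/3.27 = 3.82 m²/s; V₁ = q/y₁ = 9.10 m/s. Fr₁ = V₁/√(g·y₁) = 4.48.
Sequent-depth ratio: y₂/y₁ = ½[√(1 + 8Fr₁²) − 1] = ½[√161.8 − 1] = 5.86.
y₂ = 5.86 × 0.420 = 2.46 m.
V₂ = q/y₂ = 3.82/2.46 = 1.55 m/s. E₁ = y₁ + V₁²/2g = 4.64 m; E₂ = y₂ + V₂²/2g = 2.58 m. ΔE = E₁ − E₂ = 2.06 m.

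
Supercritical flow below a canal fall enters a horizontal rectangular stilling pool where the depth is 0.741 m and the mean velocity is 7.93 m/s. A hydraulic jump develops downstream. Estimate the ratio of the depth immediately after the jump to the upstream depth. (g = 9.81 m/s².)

Fr₁ = V₁/√(g·y₁) = 7.93/√(9.81×0.741) = 2.94.
From the momentum equation for a rectangular channel, y₂/y₁ = ½[√(1 + 8Fr₁²) − 1] = ½[√70.21 − 1] = 3.69.

y₂/y₁ = 3.69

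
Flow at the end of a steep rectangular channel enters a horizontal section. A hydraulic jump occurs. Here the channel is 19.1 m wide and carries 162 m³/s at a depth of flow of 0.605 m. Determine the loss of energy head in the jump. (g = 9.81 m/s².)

q = Q/b = 162/19.1 = 8.48 m²/s; V₁ = q/y₁ = 14.0 m/s. Fr₁ = V₁/√(g·y₁) = 5.75.
Sequent-depth ratio: y₂/y₁ = ½[√(1 + 8Fr₁²) − 1] = ½[√265.9 − 1] = 7.65.
y₂ = 7.65 × 0.605 = 4.63 m.
Head loss: ΔE = (y₂ − y₁)³/(4y₁y₂) = (4.63 − 0.605)³/(4×0.605×4.63) = 65.2/11.2 = 5.82 m.

ΔE = 5.82 m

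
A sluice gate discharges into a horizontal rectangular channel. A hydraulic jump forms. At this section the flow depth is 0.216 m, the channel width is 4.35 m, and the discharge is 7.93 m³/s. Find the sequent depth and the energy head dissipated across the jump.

q = Q/b = 7.93/4.35 = 1.82 m²/s; V₁ = q/y₁ = 8.44 m/s. Fr₁ = V₁/√(g·y₁) = 5.80.
Bélanger equation: y₂/y₁ = ½[√(1 + 8Fr₁²) − 1] = ½[√269.9 − 1] = 7.71.
y₂ = 7.71 × 0.216 = 1.67 m.
Head loss: ΔE = (y₂ − y₁)³/(4y₁y₂) = (1.67 − 0.216)³/(4×0.216×1.67) = 3.05/1.44 = 2.12 m.

y₂ = 1.67 m; ΔE = 2.12 m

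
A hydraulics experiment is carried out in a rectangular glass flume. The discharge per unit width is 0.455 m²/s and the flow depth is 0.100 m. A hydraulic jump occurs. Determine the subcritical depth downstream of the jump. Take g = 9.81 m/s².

y₂ = 0.602 m

V₁ = q/y₁ = 0.455/0.100 = 4.55 m/s. Fr₁ = V₁/√(g·y₁) = 4.55/√(9.81×0.100) = 4.59.
Sequent-depth ratio: y₂/y₁ = ½[√(1 + 8Fr₁²) − 1] = ½[√169.8 − 1] = 6.02.
y₂ = 6.02 × 0.100 = 0.602 m.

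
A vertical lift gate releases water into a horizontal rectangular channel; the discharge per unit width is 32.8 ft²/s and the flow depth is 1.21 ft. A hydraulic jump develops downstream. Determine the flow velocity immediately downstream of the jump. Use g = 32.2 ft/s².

V₂ = 4.79 ft/s

V₁ = q/y₁ = 32.8/1.21 = 27.1 ft/s. Fr₁ = V₁/√(g·y₁) = 27.1/√(32.2×1.21) = 4.34.
Conjugate-depth relation: y₂/y₁ = ½[√(1 + 8Fr₁²) − 1] = ½[√151.9 − 1] = 5.66.
y₂ = 5.66 × 1.21 = 6.85 ft.
V₂ = q/y₂ = 32.8/6.85 = 4.79 ft/s.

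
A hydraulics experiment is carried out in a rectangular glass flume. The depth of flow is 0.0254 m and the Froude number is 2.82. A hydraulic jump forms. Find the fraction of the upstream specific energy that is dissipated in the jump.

ΔE/E₁ = 0.228 (22.8%)

Fr₁ = 2.82 (given).
Sequent-depth ratio: y₂/y₁ = ½[√(1 + 8Fr₁²) − 1] = ½[√64.62 − 1] = 3.52.
y₂ = 3.52 × 0.0254 = 0.0894 m.
E₁ = y₁(1 + Fr₁²/2) = 0.0254×(1 + 2.82²/2) = 0.126 m. ΔE = (y₂ − y₁)³/(4y₁y₂) = 0.0289 m. ΔE/E₁ = 0.0289/0.126 = 0.228.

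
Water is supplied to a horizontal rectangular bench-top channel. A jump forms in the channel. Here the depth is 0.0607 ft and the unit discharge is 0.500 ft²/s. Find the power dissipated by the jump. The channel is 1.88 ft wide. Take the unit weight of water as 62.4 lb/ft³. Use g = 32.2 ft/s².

V₁ = q/y₁ = 0.500/0.0607 = 8.24 ft/s. Fr₁ = V₁/√(g·y₁) = 8.24/√(32.2×0.0607) = 5.89.
Bélanger equation: y₂/y₁ = ½[√(1 + 8Fr₁²) − 1] = ½[√278.7 − 1] = 7.85.
y₂ = 7.85 × 0.0607 = 0.476 ft.
V₂ = q/y₂ = 0.500/0.476 = 1.05 ft/s. E₁ = y₁ + V₁²/2g = 1.11 ft; E₂ = y₂ + V₂²/2g = 0.493 ft. ΔE = E₁ − E₂ = 0.621 ft.
Q = q·b = 0.500 × 1.88 = 0.940 cfs. P = γ·Q·ΔE/550 = 62.4 × 0.940 × 0.621 / 550 = 0.0662 hp.

P = 0.0662 hp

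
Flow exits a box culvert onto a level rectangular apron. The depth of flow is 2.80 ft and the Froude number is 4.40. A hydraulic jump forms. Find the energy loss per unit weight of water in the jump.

Fr₁ = 4.40 (given).
Sequent-depth ratio: y₂/y₁ = ½[√(1 + 8Fr₁²) − 1] = ½[√155.9 − 1] = 5.74.
y₂ = 5.74 × 2.80 = 16.1 ft.
Head loss: ΔE = (y₂ − y₁)³/(4y₁y₂) = (16.1 − 2.80)³/(4×2.80×16.1) = 2342/180 = 13.0 ft.

ΔE = 13.0 ft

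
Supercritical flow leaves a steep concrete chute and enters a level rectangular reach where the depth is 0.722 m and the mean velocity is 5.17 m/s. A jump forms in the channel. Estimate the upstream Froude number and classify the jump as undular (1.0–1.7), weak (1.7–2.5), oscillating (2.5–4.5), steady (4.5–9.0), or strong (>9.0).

Fr₁ = V₁/√(g·y₁) = 5.17/√(9.81×0.722) = 1.94.
Fr₁ = 1.94 lies in the weak range.

Fr₁ = 1.94; weak jump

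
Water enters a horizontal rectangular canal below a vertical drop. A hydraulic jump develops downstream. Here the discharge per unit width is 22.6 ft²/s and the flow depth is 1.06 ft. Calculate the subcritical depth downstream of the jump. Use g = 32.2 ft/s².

V₁ = q/y₁ = 22.6/1.06 = 21.3 ft/s. Fr₁ = V₁/√(g·y₁) = 21.3/√(32.2×1.06) = 3.65.
Sequent-depth ratio: y₂/y₁ = ½[√(1 + 8Fr₁²) − 1] = ½[√107.5 − 1] = 4.69.
y₂ = 4.69 × 1.06 = 4.97 ft.

y₂ = 4.97 ft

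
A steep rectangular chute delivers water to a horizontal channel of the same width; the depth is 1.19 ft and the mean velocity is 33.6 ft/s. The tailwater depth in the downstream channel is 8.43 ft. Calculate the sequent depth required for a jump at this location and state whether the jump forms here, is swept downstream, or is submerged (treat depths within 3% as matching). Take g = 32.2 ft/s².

y₂ = 8.56 ft; the jump forms here

Fr₁ = V₁/√(g·y₁) = 33.6/√(32.2×1.19) = 5.43.
From the momentum equation for a rectangular channel, y₂/y₁ = ½[√(1 + 8Fr₁²) − 1] = ½[√236.7 − 1] = 7.19.
y₂ = 7.19 × 1.19 = 8.56 ft.
Tailwater y_tw = 8.43 ft: y_tw ≈ y₂, so the jump forms here.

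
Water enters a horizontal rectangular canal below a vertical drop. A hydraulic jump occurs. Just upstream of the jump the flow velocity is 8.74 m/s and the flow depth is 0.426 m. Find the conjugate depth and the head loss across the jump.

y₂ = 2.37 m; ΔE = 1.82 m

Fr₁ = V₁/√(g·y₁) = 8.74/√(9.81×0.426) = 4.28.
From the momentum equation for a rectangular channel, y₂/y₁ = ½[√(1 + 8Fr₁²) − 1] = ½[√147.2 − 1] = 5.57.
y₂ = 5.57 × 0.426 = 2.37 m.
q = V₁·y₁ = 8.74 × 0.426 = 3.72 m²/s. V₂ = q/y₂ = 3.72/2.37 = 1.57 m/s. E₁ = y₁ + V₁²/2g = 4.32 m; E₂ = y₂ + V₂²/2g = 2.50 m. ΔE = E₁ − E₂ = 1.82 m.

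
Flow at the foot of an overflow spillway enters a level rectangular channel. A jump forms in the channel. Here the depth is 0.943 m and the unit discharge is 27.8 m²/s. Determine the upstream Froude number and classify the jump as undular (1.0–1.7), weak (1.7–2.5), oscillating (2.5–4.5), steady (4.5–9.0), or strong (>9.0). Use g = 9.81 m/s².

Fr₁ = 9.69; strong jump

V₁ = q/y₁ = 27.8/0.943 = 29.5 m/s. Fr₁ = V₁/√(g·y₁) = 29.5/√(9.81×0.943) = 9.69.
Fr₁ = 9.69 lies in the strong range.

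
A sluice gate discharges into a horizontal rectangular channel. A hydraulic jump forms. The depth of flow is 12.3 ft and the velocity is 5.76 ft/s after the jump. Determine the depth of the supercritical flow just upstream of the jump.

Fr₂ = V₂/√(g·y₂) = 5.76/√(32.2×12.3) = 0.289.
From the momentum equation (using Fr₂), y₁/y₂ = ½[√(1 + 8Fr₂²) − 1] = ½[√1.670 − 1] = 0.146.
y₁ = 0.146 × 12.3 = 1.80 ft.

y₁ = 1.80 ft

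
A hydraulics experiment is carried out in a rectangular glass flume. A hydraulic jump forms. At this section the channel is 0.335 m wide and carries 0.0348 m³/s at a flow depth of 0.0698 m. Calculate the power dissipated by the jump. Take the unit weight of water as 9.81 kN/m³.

q = Q/b = 0.0348/0.335 = 0.104 m²/s; V₁ = q/y₁ = 1.49 m/s. Fr₁ = V₁/√(g·y₁) = 1.80.
From the momentum equation for a rectangular channel, y₂/y₁ = ½[√(1 + 8Fr₁²) − 1] = ½[√26.88 − 1] = 2.09.
y₂ = 2.09 × 0.0698 = 0.146 m.
Head loss: ΔE = (y₂ − y₁)³/(4y₁y₂) = (0.146 − 0.0698)³/(4×0.0698×0.146) = 0.000443/0.0408 = 0.0109 m.
P = γ·Q·ΔE = 9.81 × 0.0348 × 0.0109 = 0.00371 kW.

P = 0.00371 kW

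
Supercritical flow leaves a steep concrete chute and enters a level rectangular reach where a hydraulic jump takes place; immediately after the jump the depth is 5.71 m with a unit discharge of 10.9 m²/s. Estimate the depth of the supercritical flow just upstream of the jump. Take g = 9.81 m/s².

V₂ = q/y₂ = 10.9/5.71 = 1.91 m/s; Fr₂ = V₂/√(g·y₂) = 0.255.
From the momentum equation (using Fr₂), y₁/y₂ = ½[√(1 + 8Fr₂²) − 1] = ½[√1.520 − 1] = 0.117.
y₁ = 0.117 × 5.71 = 0.665 m.

y₁ = 0.665 m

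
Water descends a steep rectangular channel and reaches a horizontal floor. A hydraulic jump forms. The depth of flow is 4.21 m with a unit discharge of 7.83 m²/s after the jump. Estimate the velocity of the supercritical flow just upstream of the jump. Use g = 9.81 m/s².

V₂ = q/y₂ = 7.83/4.21 = 1.86 m/s; Fr₂ = V₂/√(g·y₂) = 0.289.
Applying the sequent-depth relation in reverse, y₁/y₂ = ½[√(1 + 8Fr₂²) − 1] = ½[√1.670 − 1] = 0.146.
y₁ = 0.146 × 4.21 = 0.615 m.
V₁ = q/y₁ = 7.83/0.615 = 12.7 m/s.

V₁ = 12.7 m/s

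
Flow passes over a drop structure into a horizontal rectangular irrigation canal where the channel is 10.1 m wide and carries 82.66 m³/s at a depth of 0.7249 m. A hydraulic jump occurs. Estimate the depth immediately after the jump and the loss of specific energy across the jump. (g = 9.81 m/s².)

q = Q/b = 82.66/10.1 = 8.184 m²/s; V₁ = q/y₁ = 11.29 m/s. Fr₁ = V₁/√(g·y₁) = 4.234.
Bélanger equation: y₂/y₁ = ½[√(1 + 8Fr₁²) − 1] = ½[√144.40 − 1] = 5.508.
y₂ = 5.508 × 0.7249 = 3.993 m.
Head loss: ΔE = (y₂ − y₁)³/(4y₁y₂) = (3.993 − 0.7249)³/(4×0.7249×3.993) = 34.90/11.58 = 3.015 m.

y₂ = 3.993 m; ΔE = 3.015 m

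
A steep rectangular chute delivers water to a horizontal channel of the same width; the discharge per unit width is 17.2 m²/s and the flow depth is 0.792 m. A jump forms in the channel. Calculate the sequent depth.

V₁ = q/y₁ = 17.2/0.792 = 21.7 m/s. Fr₁ = V₁/√(g·y₁) = 21.7/√(9.81×0.792) = 7.79.
Bélanger equation: y₂/y₁ = ½[√(1 + 8Fr₁²) − 1] = ½[√486.6 − 1] = 10.5.
y₂ = 10.5 × 0.792 = 8.34 m.

y₂ = 8.34 m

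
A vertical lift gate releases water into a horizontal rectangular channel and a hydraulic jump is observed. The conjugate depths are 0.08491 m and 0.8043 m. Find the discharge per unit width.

q = 0.5458 m²/s

For a rectangular channel the momentum equation gives q² = ½·g·y₁·y₂·(y₁ + y₂) = ½×9.81×0.08491×0.8043×0.8892 = 0.2979.
q = √0.2979 = 0.5458 m²/s.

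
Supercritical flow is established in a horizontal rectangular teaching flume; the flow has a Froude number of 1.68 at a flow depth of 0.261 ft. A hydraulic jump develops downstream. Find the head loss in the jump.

ΔE = 0.0270 ft

Fr₁ = 1.68 (given).
Bélanger equation: y₂/y₁ = ½[√(1 + 8Fr₁²) − 1] = ½[√23.58 − 1] = 1.93.
y₂ = 1.93 × 0.261 = 0.503 ft.
Head loss: ΔE = (y₂ − y₁)³/(4y₁y₂) = (0.503 − 0.261)³/(4×0.261×0.503) = 0.0142/0.525 = 0.0270 ft.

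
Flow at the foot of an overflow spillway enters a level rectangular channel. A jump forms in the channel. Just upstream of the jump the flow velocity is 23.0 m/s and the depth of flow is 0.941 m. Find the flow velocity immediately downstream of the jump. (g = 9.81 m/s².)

V₂ = 2.25 m/s

Fr₁ = V₁/√(g·y₁) = 23.0/√(9.81×0.941) = 7.57.
Sequent-depth ratio: y₂/y₁ = ½[√(1 + 8Fr₁²) − 1] = ½[√459.4 − 1] = 10.2.
y₂ = 10.2 × 0.941 = 9.61 m.
q = V₁·y₁ = 23.0 × 0.941 = 21.6 m²/s.
V₂ = q/y₂ = 21.6/9.61 = 2.25 m/s.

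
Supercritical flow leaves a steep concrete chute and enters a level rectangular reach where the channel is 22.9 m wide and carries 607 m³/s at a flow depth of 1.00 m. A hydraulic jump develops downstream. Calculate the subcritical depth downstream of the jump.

y₂ = 11.5 m

q = Q/b = 607/22.9 = 26.5 m²/s; V₁ = q/y₁ = 26.5 m/s. Fr₁ = V₁/√(g·y₁) = 8.46.
By Bélanger, y₂/y₁ = ½[√(1 + 8Fr₁²) − 1] = ½[√574.0 − 1] = 11.5.
y₂ = 11.5 × 1.00 = 11.5 m.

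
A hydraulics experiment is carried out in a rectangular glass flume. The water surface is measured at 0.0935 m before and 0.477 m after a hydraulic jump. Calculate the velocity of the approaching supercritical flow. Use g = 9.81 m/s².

V₁ = 3.78 m/s

For a rectangular channel the momentum equation gives q² = ½·g·y₁·y₂·(y₁ + y₂) = ½×9.81×0.0935×0.477×0.571 = 0.125.
q = √0.125 = 0.353 m²/s.
V₁ = q/y₁ = 0.353/0.0935 = 3.78 m/s.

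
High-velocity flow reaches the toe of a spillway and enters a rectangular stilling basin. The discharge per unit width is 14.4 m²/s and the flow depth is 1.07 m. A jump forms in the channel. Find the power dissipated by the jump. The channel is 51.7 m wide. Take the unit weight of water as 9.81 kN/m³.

V₁ = q/y₁ = 14.4/1.07 = 13.5 m/s. Fr₁ = V₁/√(g·y₁) = 13.5/√(9.81×1.07) = 4.15.
Sequent-depth ratio: y₂/y₁ = ½[√(1 + 8Fr₁²) − 1] = ½[√139.0 − 1] = 5.40.
y₂ = 5.40 × 1.07 = 5.77 m.
V₂ = q/y₂ = 14.4/5.77 = 2.49 m/s. E₁ = y₁ + V₁²/2g = 10.3 m; E₂ = y₂ + V₂²/2g = 6.09 m. ΔE = E₁ − E₂ = 4.21 m.
Q = q·b = 14.4 × 51.7 = 744 m³/s. P = γ·Q·ΔE = 9.81 × 744 × 4.21 = 30752 kW.

P = 30752 kW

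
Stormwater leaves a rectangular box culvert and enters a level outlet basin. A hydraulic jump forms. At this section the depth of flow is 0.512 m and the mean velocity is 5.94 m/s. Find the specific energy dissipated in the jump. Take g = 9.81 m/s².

Fr₁ = V₁/√(g·y₁) = 5.94/√(9.81×0.512) = 2.65.
Sequent-depth ratio: y₂/y₁ = ½[√(1 + 8Fr₁²) − 1] = ½[√57.20 − 1] = 3.28.
y₂ = 3.28 × 0.512 = 1.68 m.
q = V₁·y₁ = 5.94 × 0.512 = 3.04 m²/s. V₂ = q/y₂ = 3.04/1.68 = 1.81 m/s. E₁ = y₁ + V₁²/2g = 2.31 m; E₂ = y₂ + V₂²/2g = 1.85 m. ΔE = E₁ − E₂ = 0.463 m.

ΔE = 0.463 m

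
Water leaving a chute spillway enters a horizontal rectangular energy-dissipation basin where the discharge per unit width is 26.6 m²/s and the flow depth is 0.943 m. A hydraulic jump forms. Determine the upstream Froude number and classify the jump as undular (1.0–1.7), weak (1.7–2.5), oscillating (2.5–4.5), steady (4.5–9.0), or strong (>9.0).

Fr₁ = 9.27; strong jump

V₁ = q/y₁ = 26.6/0.943 = 28.2 m/s. Fr₁ = V₁/√(g·y₁) = 28.2/√(9.81×0.943) = 9.27.
Fr₁ = 9.27 lies in the strong range.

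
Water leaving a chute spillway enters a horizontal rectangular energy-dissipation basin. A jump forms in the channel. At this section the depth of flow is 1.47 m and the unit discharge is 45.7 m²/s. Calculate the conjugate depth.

y₂ = 16.3 m

V₁ = q/y₁ = 45.7/1.47 = 31.1 m/s. Fr₁ = V₁/√(g·y₁) = 31.1/√(9.81×1.47) = 8.19.
Sequent-depth ratio: y₂/y₁ = ½[√(1 + 8Fr₁²) − 1] = ½[√537.2 − 1] = 11.1.
y₂ = 11.1 × 1.47 = 16.3 m.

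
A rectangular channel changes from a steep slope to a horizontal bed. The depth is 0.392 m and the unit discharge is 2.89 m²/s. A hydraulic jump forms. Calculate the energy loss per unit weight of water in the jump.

V₁ = q/y₁ = 2.89/0.392 = 7.37 m/s. Fr₁ = V₁/√(g·y₁) = 7.37/√(9.81×0.392) = 3.76.
By Bélanger, y₂/y₁ = ½[√(1 + 8Fr₁²) − 1] = ½[√114.1 − 1] = 4.84.
y₂ = 4.84 × 0.392 = 1.90 m.
V₂ = q/y₂ = 2.89/1.90 = 1.52 m/s. E₁ = y₁ + V₁²/2g = 3.16 m; E₂ = y₂ + V₂²/2g = 2.02 m. ΔE = E₁ − E₂ = 1.15 m.

ΔE = 1.15 m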